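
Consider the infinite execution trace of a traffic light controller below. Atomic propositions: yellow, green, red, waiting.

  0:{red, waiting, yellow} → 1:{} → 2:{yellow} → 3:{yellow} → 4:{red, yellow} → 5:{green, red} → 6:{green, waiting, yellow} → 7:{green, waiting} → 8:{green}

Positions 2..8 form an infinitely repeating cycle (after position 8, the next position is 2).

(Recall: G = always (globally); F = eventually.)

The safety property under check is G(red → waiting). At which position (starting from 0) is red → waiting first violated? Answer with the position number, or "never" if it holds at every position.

4

Check red → waiting at each position in order: 0 ✓, 1 ✓, 2 ✓, 3 ✓.
At position 4 the labels are {red, yellow}, so red → waiting is false there. This is the first violation.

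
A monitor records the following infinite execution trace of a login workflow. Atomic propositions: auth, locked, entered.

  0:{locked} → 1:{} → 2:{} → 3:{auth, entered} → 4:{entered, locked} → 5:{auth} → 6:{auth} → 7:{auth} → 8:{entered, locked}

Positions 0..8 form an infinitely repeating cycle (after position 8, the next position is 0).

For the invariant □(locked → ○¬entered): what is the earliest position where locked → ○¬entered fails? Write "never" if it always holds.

never

locked → ○¬entered holds at every position 0..8, and those are all the positions the trace ever visits, so the invariant □(locked → ○¬entered) is never violated.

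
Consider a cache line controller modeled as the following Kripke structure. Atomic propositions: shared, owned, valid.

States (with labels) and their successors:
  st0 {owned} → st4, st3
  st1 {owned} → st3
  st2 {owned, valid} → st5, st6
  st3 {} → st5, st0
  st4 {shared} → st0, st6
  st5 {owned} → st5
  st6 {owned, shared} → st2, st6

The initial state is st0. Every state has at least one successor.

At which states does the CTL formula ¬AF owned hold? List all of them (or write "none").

none

States satisfying owned: {st0, st1, st2, st5, st6}.
States satisfying AF owned: {st0, st1, st2, st3, st4, st5, st6}.
States satisfying ¬AF owned: ∅.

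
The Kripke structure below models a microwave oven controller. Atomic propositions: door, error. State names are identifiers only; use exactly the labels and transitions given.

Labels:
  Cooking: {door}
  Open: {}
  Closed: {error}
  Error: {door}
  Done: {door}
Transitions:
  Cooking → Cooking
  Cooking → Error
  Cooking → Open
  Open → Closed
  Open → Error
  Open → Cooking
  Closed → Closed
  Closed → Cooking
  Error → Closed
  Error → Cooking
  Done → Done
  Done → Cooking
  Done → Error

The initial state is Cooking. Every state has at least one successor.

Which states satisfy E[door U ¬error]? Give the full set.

{Cooking, Open, Error, Done}

States satisfying door: {Cooking, Error, Done}.
States satisfying ¬error: {Cooking, Open, Error, Done}.
States satisfying E[door U ¬error]: {Cooking, Open, Error, Done}.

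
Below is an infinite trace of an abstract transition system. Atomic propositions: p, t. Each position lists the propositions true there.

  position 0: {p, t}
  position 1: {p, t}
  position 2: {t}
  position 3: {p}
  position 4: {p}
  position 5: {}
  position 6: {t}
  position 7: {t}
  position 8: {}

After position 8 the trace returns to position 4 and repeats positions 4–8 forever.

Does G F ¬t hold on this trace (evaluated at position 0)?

Yes

F ¬t holds at every position 0..8, and those are all positions ever visited, so G F ¬t holds.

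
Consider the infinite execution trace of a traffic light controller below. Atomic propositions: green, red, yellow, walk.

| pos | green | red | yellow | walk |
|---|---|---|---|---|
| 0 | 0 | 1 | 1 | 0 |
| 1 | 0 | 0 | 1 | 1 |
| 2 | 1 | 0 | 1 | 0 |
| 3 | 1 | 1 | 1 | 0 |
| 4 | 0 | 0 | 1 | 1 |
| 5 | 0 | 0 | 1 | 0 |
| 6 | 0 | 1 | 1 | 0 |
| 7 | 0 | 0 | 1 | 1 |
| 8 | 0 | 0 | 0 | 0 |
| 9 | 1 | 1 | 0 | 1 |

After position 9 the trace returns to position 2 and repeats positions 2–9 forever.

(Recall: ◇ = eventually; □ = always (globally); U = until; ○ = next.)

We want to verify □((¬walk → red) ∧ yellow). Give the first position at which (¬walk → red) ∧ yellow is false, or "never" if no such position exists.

2

Check (¬walk → red) ∧ yellow at each position in order: 0 ✓, 1 ✓.
At position 2 the labels are {green, yellow}, so (¬walk → red) ∧ yellow is false there. This is the first violation.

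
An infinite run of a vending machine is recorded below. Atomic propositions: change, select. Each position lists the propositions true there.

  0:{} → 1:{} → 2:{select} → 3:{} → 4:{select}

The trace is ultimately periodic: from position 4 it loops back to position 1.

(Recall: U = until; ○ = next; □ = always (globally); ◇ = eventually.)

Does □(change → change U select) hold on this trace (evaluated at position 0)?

change → change U select holds at every position 0..4, and those are all positions ever visited, so □(change → change U select) holds.

Yes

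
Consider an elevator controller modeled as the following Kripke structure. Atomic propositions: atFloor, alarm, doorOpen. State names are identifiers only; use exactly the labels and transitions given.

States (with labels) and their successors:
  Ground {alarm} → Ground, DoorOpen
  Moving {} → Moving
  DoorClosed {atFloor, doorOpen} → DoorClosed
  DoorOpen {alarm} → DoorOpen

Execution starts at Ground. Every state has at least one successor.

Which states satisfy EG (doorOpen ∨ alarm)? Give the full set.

States satisfying doorOpen ∨ alarm: {Ground, DoorClosed, DoorOpen}.
States satisfying EG (doorOpen ∨ alarm): {Ground, DoorClosed, DoorOpen}.

{Ground, DoorClosed, DoorOpen}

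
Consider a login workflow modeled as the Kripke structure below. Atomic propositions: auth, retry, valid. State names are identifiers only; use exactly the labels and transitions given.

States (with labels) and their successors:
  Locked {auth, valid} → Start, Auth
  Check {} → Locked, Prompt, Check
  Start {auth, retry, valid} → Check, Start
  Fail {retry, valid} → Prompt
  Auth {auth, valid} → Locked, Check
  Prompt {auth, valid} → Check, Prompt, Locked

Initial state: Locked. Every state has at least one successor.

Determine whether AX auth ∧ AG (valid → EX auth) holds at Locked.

Yes

States satisfying auth: {Locked, Start, Auth, Prompt}.
States satisfying AX auth: {Locked, Fail}.
States satisfying valid → EX auth: {Locked, Check, Start, Fail, Auth, Prompt}.
States satisfying AG (valid → EX auth): {Locked, Check, Start, Fail, Auth, Prompt}.
States satisfying AX auth ∧ AG (valid → EX auth): {Locked, Fail}.
Locked ∈ Sat(AX auth ∧ AG (valid → EX auth)).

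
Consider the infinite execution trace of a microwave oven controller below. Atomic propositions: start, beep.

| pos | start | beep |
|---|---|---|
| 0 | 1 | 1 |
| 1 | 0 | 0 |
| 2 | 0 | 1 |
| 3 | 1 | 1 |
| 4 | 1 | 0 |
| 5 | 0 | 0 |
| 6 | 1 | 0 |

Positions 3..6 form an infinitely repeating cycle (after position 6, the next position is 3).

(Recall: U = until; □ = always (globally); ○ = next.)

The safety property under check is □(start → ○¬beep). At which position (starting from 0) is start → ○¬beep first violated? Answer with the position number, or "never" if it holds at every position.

6

Check start → ○¬beep at each position in order: 0 ✓, 1 ✓, 2 ✓, 3 ✓, 4 ✓, 5 ✓.
At position 6 the labels are {start} and the next position 3 has {beep, start}, so start → ○¬beep is false there. This is the first violation.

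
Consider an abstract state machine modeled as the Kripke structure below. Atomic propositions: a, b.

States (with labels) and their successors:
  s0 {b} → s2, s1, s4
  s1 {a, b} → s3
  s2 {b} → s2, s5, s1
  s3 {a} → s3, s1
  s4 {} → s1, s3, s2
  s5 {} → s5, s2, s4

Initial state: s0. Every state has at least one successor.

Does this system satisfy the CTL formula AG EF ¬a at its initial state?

Does not hold

States satisfying EF ¬a: {s0, s2, s4, s5}.
States satisfying AG EF ¬a: ∅.
s1 is reachable from s0 and violates EF ¬a, so AG fails at s0.
s0 ∉ Sat(AG EF ¬a).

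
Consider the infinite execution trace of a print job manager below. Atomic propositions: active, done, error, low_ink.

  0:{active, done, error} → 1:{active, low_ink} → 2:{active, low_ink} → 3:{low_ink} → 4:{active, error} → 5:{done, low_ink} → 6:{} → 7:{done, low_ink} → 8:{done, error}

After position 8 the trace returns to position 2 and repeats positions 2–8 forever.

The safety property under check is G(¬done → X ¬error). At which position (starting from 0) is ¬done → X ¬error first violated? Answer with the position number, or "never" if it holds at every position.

Check ¬done → X ¬error at each position in order: 0 ✓, 1 ✓, 2 ✓.
At position 3 the labels are {low_ink} and the next position 4 has {active, error}, so ¬done → X ¬error is false there. This is the first violation.

3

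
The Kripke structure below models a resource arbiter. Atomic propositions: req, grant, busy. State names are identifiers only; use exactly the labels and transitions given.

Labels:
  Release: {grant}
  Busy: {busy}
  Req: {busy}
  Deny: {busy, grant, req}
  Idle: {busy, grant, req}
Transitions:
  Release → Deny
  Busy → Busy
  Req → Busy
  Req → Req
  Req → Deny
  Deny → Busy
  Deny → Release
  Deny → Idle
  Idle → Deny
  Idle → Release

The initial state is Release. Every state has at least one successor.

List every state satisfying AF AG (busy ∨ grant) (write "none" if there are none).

States satisfying AG (busy ∨ grant): {Release, Busy, Req, Deny, Idle}.
States satisfying AF AG (busy ∨ grant): {Release, Busy, Req, Deny, Idle}.

{Release, Busy, Req, Deny, Idle}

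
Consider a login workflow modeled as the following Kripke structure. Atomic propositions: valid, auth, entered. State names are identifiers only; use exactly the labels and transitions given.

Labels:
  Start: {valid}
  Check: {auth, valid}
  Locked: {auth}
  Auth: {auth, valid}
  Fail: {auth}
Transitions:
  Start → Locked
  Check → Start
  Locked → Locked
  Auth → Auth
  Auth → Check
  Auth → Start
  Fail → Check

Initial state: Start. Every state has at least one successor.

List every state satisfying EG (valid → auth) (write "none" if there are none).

States satisfying valid → auth: {Check, Locked, Auth, Fail}.
States satisfying EG (valid → auth): {Locked, Auth}.

{Locked, Auth}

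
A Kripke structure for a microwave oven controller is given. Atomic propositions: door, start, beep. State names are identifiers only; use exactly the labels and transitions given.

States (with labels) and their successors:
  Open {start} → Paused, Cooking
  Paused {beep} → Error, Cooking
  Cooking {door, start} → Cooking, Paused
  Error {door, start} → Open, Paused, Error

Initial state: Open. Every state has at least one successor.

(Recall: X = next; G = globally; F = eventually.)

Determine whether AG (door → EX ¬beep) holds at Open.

Holds

States satisfying door → EX ¬beep: {Open, Paused, Cooking, Error}.
States satisfying AG (door → EX ¬beep): {Open, Paused, Cooking, Error}.
Every state reachable from Open satisfies door → EX ¬beep.
Open ∈ Sat(AG (door → EX ¬beep)).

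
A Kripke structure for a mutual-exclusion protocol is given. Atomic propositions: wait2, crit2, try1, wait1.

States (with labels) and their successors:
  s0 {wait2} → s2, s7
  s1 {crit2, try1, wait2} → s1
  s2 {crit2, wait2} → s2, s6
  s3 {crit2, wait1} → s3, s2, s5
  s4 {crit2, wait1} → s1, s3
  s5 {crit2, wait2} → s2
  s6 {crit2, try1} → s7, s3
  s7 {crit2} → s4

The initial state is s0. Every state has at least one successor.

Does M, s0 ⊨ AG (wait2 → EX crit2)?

Holds

States satisfying wait2 → EX crit2: {s0, s1, s2, s3, s4, s5, s6, s7}.
States satisfying AG (wait2 → EX crit2): {s0, s1, s2, s3, s4, s5, s6, s7}.
Every state reachable from s0 satisfies wait2 → EX crit2.
s0 ∈ Sat(AG (wait2 → EX crit2)).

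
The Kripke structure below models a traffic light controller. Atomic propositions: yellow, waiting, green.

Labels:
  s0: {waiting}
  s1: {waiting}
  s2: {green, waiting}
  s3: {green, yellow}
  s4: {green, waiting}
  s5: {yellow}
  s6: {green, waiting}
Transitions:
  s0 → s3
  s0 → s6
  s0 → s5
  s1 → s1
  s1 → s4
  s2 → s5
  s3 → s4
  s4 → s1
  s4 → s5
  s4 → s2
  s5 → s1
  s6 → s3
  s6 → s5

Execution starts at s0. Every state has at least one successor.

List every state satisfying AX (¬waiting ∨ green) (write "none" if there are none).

States satisfying ¬waiting ∨ green: {s2, s3, s4, s5, s6}.
States satisfying AX (¬waiting ∨ green): {s0, s2, s3, s6}.

{s0, s2, s3, s6}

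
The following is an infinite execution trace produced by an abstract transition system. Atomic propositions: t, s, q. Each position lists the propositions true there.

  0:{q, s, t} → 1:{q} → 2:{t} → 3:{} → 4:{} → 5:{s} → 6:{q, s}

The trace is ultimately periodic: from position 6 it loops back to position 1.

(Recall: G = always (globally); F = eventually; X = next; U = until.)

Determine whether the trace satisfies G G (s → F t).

Holds

G (s → F t) holds at every position 0..6, and those are all positions ever visited, so G G (s → F t) holds.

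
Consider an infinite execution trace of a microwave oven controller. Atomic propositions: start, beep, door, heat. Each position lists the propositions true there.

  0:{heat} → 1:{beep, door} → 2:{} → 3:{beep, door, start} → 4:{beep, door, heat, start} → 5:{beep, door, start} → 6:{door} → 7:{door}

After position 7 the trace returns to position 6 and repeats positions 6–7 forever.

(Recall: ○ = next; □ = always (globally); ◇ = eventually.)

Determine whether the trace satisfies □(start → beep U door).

Holds

start → beep U door holds at every position 0..7, and those are all positions ever visited, so □(start → beep U door) holds.
Positions where start holds: 3, 4, 5.
Check beep U door at each: 3→ok, 4→ok, 5→ok.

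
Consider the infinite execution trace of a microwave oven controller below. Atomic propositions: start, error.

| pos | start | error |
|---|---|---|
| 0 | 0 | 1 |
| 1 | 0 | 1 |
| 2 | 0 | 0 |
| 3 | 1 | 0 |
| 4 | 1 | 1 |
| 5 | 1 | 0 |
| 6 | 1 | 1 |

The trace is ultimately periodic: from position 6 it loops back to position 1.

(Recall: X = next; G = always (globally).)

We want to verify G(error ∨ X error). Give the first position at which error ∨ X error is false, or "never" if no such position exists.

Check error ∨ X error at each position in order: 0 ✓, 1 ✓.
At position 2 the labels are {} and the next position 3 has {start}, so error ∨ X error is false there. This is the first violation.

2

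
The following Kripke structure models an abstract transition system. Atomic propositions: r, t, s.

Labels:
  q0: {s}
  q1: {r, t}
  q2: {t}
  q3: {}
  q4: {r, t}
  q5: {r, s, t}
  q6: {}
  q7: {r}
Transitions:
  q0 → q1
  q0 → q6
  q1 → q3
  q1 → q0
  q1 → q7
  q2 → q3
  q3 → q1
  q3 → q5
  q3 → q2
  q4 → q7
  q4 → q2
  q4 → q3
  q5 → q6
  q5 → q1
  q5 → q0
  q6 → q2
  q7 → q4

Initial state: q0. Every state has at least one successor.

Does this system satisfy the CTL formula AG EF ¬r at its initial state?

States satisfying EF ¬r: {q0, q1, q2, q3, q4, q5, q6, q7}.
States satisfying AG EF ¬r: {q0, q1, q2, q3, q4, q5, q6, q7}.
Every state reachable from q0 satisfies EF ¬r.
q0 ∈ Sat(AG EF ¬r).

Holds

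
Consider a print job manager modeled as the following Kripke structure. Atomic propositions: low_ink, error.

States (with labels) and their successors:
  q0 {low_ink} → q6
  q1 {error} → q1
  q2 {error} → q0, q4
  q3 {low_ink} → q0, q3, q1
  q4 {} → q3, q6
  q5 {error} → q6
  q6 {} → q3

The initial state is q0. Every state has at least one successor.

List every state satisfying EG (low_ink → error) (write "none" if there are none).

{q1}

States satisfying low_ink → error: {q1, q2, q4, q5, q6}.
States satisfying EG (low_ink → error): {q1}.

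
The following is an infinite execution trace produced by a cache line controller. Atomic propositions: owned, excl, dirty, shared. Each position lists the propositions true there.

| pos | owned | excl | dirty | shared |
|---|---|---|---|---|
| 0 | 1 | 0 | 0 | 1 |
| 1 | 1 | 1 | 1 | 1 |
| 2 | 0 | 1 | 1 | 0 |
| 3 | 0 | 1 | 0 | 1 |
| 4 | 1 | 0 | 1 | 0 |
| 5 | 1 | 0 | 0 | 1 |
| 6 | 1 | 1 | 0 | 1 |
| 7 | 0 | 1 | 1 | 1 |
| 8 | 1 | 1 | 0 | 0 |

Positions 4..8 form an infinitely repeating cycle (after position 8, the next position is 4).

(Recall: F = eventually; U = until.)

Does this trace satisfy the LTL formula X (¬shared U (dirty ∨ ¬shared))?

The position after 0 is 1; ¬shared U (dirty ∨ ¬shared) is true there.

Holds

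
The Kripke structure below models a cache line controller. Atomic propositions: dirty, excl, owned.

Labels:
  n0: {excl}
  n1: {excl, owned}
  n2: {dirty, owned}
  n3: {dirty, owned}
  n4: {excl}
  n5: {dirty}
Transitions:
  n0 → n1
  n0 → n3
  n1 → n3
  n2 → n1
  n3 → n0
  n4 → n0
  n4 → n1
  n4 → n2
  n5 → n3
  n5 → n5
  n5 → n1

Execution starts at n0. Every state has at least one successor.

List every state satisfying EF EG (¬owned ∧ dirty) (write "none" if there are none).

States satisfying EG (¬owned ∧ dirty): {n5}.
States satisfying EF EG (¬owned ∧ dirty): {n5}.

{n5}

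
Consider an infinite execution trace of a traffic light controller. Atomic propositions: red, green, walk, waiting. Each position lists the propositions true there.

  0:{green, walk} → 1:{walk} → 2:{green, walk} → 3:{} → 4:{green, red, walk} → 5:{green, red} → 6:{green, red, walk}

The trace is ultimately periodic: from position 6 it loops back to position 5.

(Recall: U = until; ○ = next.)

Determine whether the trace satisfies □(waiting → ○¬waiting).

waiting → ○¬waiting holds at every position 0..6, and those are all positions ever visited, so □(waiting → ○¬waiting) holds.

Satisfied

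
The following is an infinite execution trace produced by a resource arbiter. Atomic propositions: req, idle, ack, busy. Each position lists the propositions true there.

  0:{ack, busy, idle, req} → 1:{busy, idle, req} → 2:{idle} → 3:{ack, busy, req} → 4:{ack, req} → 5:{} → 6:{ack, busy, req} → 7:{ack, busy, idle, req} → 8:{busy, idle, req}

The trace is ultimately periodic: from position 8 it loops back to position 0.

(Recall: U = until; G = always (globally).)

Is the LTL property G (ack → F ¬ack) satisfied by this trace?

ack → F ¬ack holds at every position 0..8, and those are all positions ever visited, so G (ack → F ¬ack) holds.
Positions where ack holds: 0, 3, 4, 6, 7.
Check F ¬ack at each: 0→ok, 3→ok, 4→ok, 6→ok, 7→ok.

Satisfied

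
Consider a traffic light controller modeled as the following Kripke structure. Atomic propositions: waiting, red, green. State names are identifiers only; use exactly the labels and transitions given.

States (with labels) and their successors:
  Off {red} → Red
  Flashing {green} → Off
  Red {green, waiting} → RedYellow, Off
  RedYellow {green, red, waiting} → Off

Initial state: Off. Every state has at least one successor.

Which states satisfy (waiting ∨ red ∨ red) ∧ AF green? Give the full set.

{Off, Red, RedYellow}

States satisfying waiting ∨ red: {Off, Red, RedYellow}.
States satisfying waiting ∨ red ∨ red: {Off, Red, RedYellow}.
States satisfying green: {Flashing, Red, RedYellow}.
States satisfying AF green: {Off, Flashing, Red, RedYellow}.
States satisfying (waiting ∨ red ∨ red) ∧ AF green: {Off, Red, RedYellow}.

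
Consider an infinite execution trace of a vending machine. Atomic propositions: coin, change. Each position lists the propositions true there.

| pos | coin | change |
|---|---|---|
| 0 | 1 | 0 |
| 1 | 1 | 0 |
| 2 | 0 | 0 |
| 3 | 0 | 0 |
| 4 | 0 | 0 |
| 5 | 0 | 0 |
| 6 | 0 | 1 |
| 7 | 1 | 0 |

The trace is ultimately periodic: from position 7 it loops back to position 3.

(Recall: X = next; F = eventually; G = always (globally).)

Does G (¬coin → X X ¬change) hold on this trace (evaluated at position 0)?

¬coin → X X ¬change must hold at every position from 0 onward. It fails at position 4, so G (¬coin → X X ¬change) is false.
Positions where ¬coin holds: 2, 3, 4, 5, 6.
Check X X ¬change at each: 2→ok, 3→ok, 4→fails, 5→ok, 6→ok.

Does not hold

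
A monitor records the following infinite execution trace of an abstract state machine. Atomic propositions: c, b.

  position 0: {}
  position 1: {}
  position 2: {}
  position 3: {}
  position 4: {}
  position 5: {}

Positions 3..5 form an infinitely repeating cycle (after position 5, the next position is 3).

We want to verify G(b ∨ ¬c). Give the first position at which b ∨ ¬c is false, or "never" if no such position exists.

b ∨ ¬c holds at every position 0..5, and those are all the positions the trace ever visits, so the invariant G(b ∨ ¬c) is never violated.

never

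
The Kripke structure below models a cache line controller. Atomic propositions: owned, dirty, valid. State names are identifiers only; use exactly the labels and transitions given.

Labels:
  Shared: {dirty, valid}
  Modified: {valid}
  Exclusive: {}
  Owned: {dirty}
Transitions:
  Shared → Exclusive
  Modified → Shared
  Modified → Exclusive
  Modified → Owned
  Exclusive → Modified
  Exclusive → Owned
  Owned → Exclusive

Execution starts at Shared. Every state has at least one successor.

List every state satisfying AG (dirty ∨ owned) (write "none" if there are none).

none

States satisfying dirty ∨ owned: {Shared, Owned}.
States satisfying AG (dirty ∨ owned): ∅.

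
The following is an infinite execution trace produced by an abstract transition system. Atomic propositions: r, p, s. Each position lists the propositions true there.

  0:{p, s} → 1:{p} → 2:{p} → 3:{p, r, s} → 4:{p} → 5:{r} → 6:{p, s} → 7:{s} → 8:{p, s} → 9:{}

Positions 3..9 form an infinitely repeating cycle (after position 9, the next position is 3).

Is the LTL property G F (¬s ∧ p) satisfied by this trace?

Yes

F (¬s ∧ p) holds at every position 0..9, and those are all positions ever visited, so G F (¬s ∧ p) holds.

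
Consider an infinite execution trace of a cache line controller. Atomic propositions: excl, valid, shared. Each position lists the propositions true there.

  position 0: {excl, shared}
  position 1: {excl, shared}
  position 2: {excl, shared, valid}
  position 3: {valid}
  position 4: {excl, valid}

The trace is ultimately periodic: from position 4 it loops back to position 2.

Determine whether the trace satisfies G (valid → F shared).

Holds

valid → F shared holds at every position 0..4, and those are all positions ever visited, so G (valid → F shared) holds.
Positions where valid holds: 2, 3, 4.
Check F shared at each: 2→ok, 3→ok, 4→ok.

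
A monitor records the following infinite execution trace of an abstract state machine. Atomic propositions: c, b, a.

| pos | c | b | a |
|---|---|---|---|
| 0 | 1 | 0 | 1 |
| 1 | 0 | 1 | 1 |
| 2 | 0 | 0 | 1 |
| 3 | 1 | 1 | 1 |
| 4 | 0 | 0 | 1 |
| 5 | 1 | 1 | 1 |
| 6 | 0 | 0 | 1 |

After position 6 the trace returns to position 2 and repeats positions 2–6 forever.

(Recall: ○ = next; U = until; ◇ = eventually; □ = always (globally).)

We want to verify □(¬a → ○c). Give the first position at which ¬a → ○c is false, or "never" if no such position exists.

¬a → ○c holds at every position 0..6, and those are all the positions the trace ever visits, so the invariant □(¬a → ○c) is never violated.

never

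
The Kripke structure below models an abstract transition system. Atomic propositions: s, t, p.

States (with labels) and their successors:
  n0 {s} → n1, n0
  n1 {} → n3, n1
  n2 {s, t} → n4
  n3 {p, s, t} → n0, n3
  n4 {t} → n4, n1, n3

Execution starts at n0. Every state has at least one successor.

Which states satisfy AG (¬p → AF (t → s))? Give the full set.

States satisfying ¬p → AF (t → s): {n0, n1, n2, n3}.
States satisfying AG (¬p → AF (t → s)): {n0, n1, n3}.

{n0, n1, n3}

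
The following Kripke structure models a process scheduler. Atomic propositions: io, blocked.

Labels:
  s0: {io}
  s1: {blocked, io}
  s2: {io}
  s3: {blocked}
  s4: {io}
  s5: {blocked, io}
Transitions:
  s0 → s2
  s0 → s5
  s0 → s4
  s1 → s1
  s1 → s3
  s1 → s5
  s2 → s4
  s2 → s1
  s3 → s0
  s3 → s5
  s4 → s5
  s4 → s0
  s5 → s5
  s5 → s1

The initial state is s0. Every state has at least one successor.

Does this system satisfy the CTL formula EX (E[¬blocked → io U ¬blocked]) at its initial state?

States satisfying E[¬blocked → io U ¬blocked]: {s0, s1, s2, s3, s4, s5}.
States satisfying EX (E[¬blocked → io U ¬blocked]): {s0, s1, s2, s3, s4, s5}.
s0 ∈ Sat(EX (E[¬blocked → io U ¬blocked])).

Holds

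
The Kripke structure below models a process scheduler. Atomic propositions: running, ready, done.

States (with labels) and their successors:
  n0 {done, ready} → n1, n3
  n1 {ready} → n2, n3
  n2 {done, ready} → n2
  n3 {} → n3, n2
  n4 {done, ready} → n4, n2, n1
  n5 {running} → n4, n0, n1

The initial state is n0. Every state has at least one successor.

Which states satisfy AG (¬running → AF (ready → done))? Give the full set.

States satisfying ¬running → AF (ready → done): {n0, n1, n2, n3, n4, n5}.
States satisfying AG (¬running → AF (ready → done)): {n0, n1, n2, n3, n4, n5}.

{n0, n1, n2, n3, n4, n5}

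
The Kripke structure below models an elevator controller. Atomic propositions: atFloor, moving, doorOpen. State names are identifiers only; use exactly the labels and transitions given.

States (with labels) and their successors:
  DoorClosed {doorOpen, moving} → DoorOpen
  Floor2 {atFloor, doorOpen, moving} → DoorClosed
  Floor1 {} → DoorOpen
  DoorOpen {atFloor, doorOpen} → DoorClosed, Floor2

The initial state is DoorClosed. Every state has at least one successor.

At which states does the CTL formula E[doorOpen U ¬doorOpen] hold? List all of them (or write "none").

{Floor1}

States satisfying doorOpen: {DoorClosed, Floor2, DoorOpen}.
States satisfying ¬doorOpen: {Floor1}.
States satisfying E[doorOpen U ¬doorOpen]: {Floor1}.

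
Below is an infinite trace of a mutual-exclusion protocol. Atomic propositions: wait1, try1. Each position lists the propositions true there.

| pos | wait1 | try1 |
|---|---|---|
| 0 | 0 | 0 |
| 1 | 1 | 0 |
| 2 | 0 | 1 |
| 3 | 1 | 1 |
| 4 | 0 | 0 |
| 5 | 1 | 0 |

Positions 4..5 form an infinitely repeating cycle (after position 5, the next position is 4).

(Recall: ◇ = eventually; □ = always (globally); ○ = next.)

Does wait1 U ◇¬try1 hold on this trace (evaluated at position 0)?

Satisfied

Walking from position 0: ◇¬try1 first holds at position 0, and wait1 holds at every earlier position along the way, so wait1 U ◇¬try1 holds.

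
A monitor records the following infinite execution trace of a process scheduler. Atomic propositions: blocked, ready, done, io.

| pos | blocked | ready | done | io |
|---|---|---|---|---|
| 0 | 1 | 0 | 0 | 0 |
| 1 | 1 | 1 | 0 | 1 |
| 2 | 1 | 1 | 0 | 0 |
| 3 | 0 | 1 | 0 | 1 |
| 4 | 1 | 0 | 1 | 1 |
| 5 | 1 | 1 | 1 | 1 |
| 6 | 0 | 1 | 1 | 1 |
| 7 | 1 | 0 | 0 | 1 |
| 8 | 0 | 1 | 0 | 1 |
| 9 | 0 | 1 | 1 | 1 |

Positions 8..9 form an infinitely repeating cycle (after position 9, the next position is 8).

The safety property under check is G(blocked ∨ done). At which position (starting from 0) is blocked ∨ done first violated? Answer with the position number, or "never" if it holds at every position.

Check blocked ∨ done at each position in order: 0 ✓, 1 ✓, 2 ✓.
At position 3 the labels are {io, ready}, so blocked ∨ done is false there. This is the first violation.

3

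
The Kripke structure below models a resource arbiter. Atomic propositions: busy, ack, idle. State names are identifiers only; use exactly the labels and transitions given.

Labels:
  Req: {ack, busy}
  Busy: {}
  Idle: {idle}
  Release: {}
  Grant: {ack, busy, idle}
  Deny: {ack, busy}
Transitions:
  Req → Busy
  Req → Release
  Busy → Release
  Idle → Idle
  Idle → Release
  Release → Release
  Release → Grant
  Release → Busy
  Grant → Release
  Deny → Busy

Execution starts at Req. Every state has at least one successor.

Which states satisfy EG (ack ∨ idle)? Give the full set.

{Idle}

States satisfying ack ∨ idle: {Req, Idle, Grant, Deny}.
States satisfying EG (ack ∨ idle): {Idle}.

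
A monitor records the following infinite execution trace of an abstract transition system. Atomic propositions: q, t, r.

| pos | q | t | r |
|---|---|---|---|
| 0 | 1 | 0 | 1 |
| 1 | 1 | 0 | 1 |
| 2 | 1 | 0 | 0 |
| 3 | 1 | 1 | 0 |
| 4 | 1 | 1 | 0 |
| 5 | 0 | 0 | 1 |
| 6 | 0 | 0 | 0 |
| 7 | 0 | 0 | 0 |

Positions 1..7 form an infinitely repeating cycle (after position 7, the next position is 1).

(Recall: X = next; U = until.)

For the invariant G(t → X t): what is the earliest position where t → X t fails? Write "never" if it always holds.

Check t → X t at each position in order: 0 ✓, 1 ✓, 2 ✓, 3 ✓.
At position 4 the labels are {q, t} and the next position 5 has {r}, so t → X t is false there. This is the first violation.

4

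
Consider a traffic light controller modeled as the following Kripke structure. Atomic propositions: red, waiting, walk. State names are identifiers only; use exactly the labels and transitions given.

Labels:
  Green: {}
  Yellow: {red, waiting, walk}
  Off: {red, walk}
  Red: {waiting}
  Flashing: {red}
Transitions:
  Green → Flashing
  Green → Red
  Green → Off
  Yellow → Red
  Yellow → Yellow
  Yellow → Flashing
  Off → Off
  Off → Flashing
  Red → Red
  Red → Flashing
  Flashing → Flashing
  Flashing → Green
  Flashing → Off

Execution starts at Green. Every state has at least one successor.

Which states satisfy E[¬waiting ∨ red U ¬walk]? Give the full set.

{Green, Yellow, Off, Red, Flashing}

States satisfying ¬waiting ∨ red: {Green, Yellow, Off, Flashing}.
States satisfying ¬walk: {Green, Red, Flashing}.
States satisfying E[¬waiting ∨ red U ¬walk]: {Green, Yellow, Off, Red, Flashing}.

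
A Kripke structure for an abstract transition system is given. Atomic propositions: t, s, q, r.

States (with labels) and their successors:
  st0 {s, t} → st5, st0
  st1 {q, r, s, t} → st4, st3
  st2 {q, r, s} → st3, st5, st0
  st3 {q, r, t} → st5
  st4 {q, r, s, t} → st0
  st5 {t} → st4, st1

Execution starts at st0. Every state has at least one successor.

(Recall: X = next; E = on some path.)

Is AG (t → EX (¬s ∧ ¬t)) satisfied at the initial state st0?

No

States satisfying t → EX (¬s ∧ ¬t): {st2}.
States satisfying AG (t → EX (¬s ∧ ¬t)): ∅.
st0 is reachable from st0 and violates t → EX (¬s ∧ ¬t), so AG fails at st0.
st0 ∉ Sat(AG (t → EX (¬s ∧ ¬t))).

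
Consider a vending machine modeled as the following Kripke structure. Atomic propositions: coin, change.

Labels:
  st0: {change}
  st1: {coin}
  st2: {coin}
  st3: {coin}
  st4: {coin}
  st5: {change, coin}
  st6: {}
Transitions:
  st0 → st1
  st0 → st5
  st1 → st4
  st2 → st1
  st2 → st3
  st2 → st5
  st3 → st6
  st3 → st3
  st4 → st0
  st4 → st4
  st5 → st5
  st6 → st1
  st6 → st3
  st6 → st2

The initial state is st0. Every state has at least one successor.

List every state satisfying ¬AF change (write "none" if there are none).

States satisfying change: {st0, st5}.
States satisfying AF change: {st0, st5}.
States satisfying ¬AF change: {st1, st2, st3, st4, st6}.

{st1, st2, st3, st4, st6}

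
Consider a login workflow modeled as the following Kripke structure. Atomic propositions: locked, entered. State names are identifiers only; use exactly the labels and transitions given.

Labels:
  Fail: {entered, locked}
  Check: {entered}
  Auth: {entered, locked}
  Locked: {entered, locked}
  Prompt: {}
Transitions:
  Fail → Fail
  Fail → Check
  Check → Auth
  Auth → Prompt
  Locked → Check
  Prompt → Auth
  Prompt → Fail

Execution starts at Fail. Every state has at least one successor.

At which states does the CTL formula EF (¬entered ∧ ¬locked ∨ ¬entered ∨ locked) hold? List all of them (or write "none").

States satisfying ¬entered ∧ ¬locked ∨ ¬entered ∨ locked: {Fail, Auth, Locked, Prompt}.
States satisfying EF (¬entered ∧ ¬locked ∨ ¬entered ∨ locked): {Fail, Check, Auth, Locked, Prompt}.

{Fail, Check, Auth, Locked, Prompt}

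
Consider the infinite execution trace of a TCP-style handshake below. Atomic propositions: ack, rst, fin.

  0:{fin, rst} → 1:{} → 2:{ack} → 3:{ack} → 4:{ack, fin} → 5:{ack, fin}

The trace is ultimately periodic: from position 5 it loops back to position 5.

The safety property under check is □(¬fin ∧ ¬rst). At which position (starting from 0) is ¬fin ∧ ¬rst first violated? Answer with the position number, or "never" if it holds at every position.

0

At position 0 the labels are {fin, rst}, so ¬fin ∧ ¬rst is false there. This is the first violation.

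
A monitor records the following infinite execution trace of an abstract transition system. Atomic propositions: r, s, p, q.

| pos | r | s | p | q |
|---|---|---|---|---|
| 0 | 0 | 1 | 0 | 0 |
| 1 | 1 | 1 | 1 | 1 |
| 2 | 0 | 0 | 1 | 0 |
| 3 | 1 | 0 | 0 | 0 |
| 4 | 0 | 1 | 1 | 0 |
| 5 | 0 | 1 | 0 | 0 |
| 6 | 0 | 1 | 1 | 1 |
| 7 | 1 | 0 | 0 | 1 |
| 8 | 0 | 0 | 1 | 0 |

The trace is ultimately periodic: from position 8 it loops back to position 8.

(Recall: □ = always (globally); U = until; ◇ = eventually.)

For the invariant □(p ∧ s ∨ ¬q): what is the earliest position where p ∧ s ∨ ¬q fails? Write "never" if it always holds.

Check p ∧ s ∨ ¬q at each position in order: 0 ✓, 1 ✓, 2 ✓, 3 ✓, 4 ✓, 5 ✓, 6 ✓.
At position 7 the labels are {q, r}, so p ∧ s ∨ ¬q is false there. This is the first violation.

7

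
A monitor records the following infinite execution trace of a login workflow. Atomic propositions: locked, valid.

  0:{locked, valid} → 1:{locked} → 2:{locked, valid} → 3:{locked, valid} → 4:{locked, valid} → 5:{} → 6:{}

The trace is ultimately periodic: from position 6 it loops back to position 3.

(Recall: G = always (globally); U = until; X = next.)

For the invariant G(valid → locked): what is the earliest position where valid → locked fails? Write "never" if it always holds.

never

valid → locked holds at every position 0..6, and those are all the positions the trace ever visits, so the invariant G(valid → locked) is never violated.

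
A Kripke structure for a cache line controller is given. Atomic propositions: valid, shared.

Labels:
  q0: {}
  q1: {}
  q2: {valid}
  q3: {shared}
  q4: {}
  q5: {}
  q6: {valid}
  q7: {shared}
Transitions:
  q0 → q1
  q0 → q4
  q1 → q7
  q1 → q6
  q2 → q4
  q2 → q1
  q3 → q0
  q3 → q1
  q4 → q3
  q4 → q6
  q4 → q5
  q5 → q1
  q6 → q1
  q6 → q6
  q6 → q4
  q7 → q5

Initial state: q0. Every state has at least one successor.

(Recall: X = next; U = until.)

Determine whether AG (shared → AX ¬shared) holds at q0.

Satisfied

States satisfying shared → AX ¬shared: {q0, q1, q2, q3, q4, q5, q6, q7}.
States satisfying AG (shared → AX ¬shared): {q0, q1, q2, q3, q4, q5, q6, q7}.
Every state reachable from q0 satisfies shared → AX ¬shared.
q0 ∈ Sat(AG (shared → AX ¬shared)).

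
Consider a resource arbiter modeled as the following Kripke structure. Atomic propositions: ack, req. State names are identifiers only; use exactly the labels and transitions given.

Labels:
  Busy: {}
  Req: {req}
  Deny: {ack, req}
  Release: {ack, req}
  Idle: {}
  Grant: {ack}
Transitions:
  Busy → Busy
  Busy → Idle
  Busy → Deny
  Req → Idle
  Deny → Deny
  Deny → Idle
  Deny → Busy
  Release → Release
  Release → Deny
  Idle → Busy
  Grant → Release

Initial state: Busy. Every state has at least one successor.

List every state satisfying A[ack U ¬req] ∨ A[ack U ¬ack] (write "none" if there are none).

{Busy, Req, Idle, Grant}

States satisfying ack: {Deny, Release, Grant}.
States satisfying ¬req: {Busy, Idle, Grant}.
States satisfying A[ack U ¬req]: {Busy, Idle, Grant}.
States satisfying ¬ack: {Busy, Req, Idle}.
States satisfying A[ack U ¬ack]: {Busy, Req, Idle}.
States satisfying A[ack U ¬req] ∨ A[ack U ¬ack]: {Busy, Req, Idle, Grant}.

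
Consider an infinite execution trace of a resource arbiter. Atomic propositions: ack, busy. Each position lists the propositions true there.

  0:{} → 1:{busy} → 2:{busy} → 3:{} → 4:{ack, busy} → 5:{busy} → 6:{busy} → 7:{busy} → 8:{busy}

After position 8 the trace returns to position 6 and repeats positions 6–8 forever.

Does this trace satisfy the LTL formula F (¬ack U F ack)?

¬ack U F ack holds at position 0, which is reachable from 0, so F (¬ack U F ack) holds.

Holds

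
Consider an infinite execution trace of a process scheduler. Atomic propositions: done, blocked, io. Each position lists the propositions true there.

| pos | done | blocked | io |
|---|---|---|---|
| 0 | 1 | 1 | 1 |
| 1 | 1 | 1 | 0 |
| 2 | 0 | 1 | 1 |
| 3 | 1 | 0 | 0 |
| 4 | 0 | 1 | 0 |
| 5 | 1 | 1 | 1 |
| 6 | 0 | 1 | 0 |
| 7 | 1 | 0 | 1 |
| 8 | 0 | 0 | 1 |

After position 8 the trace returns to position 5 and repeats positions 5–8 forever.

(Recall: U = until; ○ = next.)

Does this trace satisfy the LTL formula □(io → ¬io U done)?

io → ¬io U done must hold at every position from 0 onward. It fails at position 2, so □(io → ¬io U done) is false.
Positions where io holds: 0, 2, 5, 7, 8.
Check ¬io U done at each: 0→ok, 2→fails, 5→ok, 7→ok, 8→fails.

No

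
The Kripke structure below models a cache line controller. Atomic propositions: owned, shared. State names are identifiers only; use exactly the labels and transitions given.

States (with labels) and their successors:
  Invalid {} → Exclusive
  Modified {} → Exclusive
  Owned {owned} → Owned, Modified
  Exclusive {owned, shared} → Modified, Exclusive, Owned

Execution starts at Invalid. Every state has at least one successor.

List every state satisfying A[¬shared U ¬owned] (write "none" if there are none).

{Invalid, Modified}

States satisfying ¬shared: {Invalid, Modified, Owned}.
States satisfying ¬owned: {Invalid, Modified}.
States satisfying A[¬shared U ¬owned]: {Invalid, Modified}.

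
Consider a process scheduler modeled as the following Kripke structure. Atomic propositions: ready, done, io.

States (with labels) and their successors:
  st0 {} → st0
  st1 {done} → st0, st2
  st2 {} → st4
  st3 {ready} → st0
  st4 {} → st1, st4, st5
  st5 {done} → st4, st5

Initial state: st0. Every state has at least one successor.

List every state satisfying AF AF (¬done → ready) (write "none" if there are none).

{st1, st3, st5}

States satisfying AF (¬done → ready): {st1, st3, st5}.
States satisfying AF AF (¬done → ready): {st1, st3, st5}.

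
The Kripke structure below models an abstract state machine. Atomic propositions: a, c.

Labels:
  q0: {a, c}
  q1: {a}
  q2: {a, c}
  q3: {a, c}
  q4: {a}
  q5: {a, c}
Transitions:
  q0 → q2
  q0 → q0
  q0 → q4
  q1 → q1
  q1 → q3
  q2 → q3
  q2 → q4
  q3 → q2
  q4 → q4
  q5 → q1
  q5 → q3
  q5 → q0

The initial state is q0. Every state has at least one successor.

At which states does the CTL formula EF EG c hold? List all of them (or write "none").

{q0, q1, q2, q3, q5}

States satisfying EG c: {q0, q2, q3, q5}.
States satisfying EF EG c: {q0, q1, q2, q3, q5}.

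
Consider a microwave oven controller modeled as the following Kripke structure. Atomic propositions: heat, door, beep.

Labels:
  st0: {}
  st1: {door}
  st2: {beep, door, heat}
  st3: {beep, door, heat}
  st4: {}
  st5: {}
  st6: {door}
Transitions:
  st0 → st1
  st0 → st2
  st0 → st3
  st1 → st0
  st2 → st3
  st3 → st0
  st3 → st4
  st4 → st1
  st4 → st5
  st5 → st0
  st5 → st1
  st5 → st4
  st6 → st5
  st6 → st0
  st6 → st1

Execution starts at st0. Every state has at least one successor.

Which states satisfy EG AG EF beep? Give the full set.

{st0, st1, st2, st3, st4, st5, st6}

States satisfying AG EF beep: {st0, st1, st2, st3, st4, st5, st6}.
States satisfying EG AG EF beep: {st0, st1, st2, st3, st4, st5, st6}.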